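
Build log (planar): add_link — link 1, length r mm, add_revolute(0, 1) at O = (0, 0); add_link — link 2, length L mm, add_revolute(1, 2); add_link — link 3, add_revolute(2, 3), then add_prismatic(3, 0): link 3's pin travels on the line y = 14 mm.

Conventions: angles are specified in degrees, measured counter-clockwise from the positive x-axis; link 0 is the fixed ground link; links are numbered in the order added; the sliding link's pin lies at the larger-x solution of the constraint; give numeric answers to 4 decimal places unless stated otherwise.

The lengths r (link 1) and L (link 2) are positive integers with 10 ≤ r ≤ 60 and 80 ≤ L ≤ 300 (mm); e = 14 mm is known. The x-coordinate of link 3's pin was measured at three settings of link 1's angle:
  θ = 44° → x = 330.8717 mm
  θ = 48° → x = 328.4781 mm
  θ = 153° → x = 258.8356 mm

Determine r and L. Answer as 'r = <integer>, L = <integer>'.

constraint per measurement: (x − r cos θ)² + (r sin θ − e)² = L²
subtracting the θ₁ and θ₂ equations cancels the r² and L² terms:
r = (x₁² − x₂²) / (2[(x₁cos θ₁ + e sin θ₁) − (x₂cos θ₂ + e sin θ₂)]) = 45.0004 → r = 45
L² = (x₁ − r cos θ₁)² + (r sin θ₁ − e)² = 89400.9859 → L = 299.0000 → L = 299
check at θ₃=153°: x = 258.8356 (printed 258.8356) ✓

r = 45, L = 299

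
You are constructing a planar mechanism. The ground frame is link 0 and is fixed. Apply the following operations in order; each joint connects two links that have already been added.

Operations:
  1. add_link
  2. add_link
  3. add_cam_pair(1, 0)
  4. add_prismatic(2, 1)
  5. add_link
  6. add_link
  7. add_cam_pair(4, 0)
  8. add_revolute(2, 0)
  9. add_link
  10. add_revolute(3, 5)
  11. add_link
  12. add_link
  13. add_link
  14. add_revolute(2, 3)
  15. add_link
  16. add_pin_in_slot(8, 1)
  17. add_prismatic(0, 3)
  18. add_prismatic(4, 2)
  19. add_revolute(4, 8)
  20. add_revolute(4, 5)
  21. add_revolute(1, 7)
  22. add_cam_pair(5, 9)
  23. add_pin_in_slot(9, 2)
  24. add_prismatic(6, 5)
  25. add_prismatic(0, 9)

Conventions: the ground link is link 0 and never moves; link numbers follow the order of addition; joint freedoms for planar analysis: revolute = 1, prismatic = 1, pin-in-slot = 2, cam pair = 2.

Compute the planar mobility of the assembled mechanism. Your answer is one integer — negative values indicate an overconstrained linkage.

L=1 J1=0 J2=0
add link → L=2 J1=0 J2=0
add link → L=3 J1=0 J2=0
C@1,0 dof=2 J2 → L=3 J1=0 J2=1
P@2,1 dof=1 J1 → L=3 J1=1 J2=1
add link → L=4 J1=1 J2=1
add link → L=5 J1=1 J2=1
C@4,0 dof=2 J2 → L=5 J1=1 J2=2
R@2,0 dof=1 J1 → L=5 J1=2 J2=2
add link → L=6 J1=2 J2=2
R@3,5 dof=1 J1 → L=6 J1=3 J2=2
add link → L=7 J1=3 J2=2
add link → L=8 J1=3 J2=2
add link → L=9 J1=3 J2=2
R@2,3 dof=1 J1 → L=9 J1=4 J2=2
add link → L=10 J1=4 J2=2
PS@8,1 dof=2 J2 → L=10 J1=4 J2=3
P@0,3 dof=1 J1 → L=10 J1=5 J2=3
P@4,2 dof=1 J1 → L=10 J1=6 J2=3
R@4,8 dof=1 J1 → L=10 J1=7 J2=3
R@4,5 dof=1 J1 → L=10 J1=8 J2=3
R@1,7 dof=1 J1 → L=10 J1=9 J2=3
C@5,9 dof=2 J2 → L=10 J1=9 J2=4
PS@9,2 dof=2 J2 → L=10 J1=9 J2=5
P@6,5 dof=1 J1 → L=10 J1=10 J2=5
P@0,9 dof=1 J1 → L=10 J1=11 J2=5
M=3(L−1)−2J1−J2=3·9−2·11−5=0

M = 0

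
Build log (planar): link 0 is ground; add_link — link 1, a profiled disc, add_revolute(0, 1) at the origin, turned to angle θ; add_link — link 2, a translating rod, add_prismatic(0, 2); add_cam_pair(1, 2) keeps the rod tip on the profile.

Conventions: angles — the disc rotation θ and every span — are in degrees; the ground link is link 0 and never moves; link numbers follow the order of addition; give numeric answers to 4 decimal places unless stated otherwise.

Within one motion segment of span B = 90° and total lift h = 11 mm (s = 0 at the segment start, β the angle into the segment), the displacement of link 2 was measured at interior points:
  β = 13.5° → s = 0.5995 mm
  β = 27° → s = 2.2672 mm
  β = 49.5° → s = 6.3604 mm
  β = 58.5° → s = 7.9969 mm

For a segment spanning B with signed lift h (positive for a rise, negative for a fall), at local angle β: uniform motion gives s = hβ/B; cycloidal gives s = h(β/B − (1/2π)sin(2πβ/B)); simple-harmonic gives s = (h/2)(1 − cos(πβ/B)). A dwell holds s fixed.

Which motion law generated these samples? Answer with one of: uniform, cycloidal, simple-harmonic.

candidates at β/B = r: uniform s = h·r (linear in β); cycloidal s = h·(r − sin(2πr)/(2π)); simple-harmonic s = (h/2)(1 − cos(πr))
β=13.5°: printed 0.5995 | uniform 1.6500, cycloidal 0.2337, simple-harmonic 0.5995
β=27°: printed 2.2672 | uniform 3.3000, cycloidal 1.6350, simple-harmonic 2.2672
β=49.5°: printed 6.3604 | uniform 6.0500, cycloidal 6.5910, simple-harmonic 6.3604
β=58.5°: printed 7.9969 | uniform 7.1500, cycloidal 8.5663, simple-harmonic 7.9969
only one law matches every sample → simple-harmonic

simple-harmonic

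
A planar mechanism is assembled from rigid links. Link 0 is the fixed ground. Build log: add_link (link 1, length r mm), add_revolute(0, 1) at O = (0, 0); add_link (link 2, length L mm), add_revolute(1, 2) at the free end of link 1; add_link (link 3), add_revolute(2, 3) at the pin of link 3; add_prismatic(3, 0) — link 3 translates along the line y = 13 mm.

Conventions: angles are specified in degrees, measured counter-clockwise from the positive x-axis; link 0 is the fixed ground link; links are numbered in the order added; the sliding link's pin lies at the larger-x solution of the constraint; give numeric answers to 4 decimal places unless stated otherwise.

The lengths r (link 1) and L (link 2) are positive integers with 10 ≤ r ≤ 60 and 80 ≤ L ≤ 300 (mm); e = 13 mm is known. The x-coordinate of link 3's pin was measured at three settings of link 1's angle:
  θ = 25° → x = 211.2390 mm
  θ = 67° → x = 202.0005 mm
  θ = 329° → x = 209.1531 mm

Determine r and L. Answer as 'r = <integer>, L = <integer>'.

constraint per measurement: (x − r cos θ)² + (r sin θ − e)² = L²
subtracting the θ₁ and θ₂ equations cancels the r² and L² terms:
r = (x₁² − x₂²) / (2[(x₁cos θ₁ + e sin θ₁) − (x₂cos θ₂ + e sin θ₂)]) = 18.0001 → r = 18
L² = (x₁ − r cos θ₁)² + (r sin θ₁ − e)² = 38025.0180 → L = 195.0000 → L = 195
check at θ₃=329°: x = 209.1531 (printed 209.1531) ✓

r = 18, L = 195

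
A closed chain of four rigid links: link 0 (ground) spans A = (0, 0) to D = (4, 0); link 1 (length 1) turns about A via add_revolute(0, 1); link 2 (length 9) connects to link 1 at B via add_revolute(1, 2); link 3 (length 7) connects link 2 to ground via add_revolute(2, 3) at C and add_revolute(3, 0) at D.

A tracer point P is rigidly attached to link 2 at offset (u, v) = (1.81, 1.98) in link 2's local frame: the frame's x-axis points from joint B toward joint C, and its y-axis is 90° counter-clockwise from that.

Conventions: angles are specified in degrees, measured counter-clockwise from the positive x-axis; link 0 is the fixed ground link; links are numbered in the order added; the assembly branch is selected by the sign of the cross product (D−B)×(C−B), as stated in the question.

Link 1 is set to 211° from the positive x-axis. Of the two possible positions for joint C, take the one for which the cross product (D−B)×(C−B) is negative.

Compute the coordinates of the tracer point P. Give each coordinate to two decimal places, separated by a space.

A=(0,0), D=(4.00,0)
B = A + 1.00·(cos211°, sin211°) = (-0.8572, -0.5150)
|BD| = 4.8844
circle(B,9.00) ∩ circle(D,7.00): a=5.7179, h=6.9502
  candidates: C₊=(4.0960,6.9993) cross=33.948; C₋=(5.5618,-6.8236) cross=-33.948
  branch - wants cross < 0 → take C=(5.5618,-6.8236) (cross=-33.948)
ex = (C−B)/|BC| = (0.7132,-0.7009); ey = (0.7009,0.7132)
P = B + 1.81·ex + 1.98·ey = (1.8216,-0.3716)

1.82 -0.37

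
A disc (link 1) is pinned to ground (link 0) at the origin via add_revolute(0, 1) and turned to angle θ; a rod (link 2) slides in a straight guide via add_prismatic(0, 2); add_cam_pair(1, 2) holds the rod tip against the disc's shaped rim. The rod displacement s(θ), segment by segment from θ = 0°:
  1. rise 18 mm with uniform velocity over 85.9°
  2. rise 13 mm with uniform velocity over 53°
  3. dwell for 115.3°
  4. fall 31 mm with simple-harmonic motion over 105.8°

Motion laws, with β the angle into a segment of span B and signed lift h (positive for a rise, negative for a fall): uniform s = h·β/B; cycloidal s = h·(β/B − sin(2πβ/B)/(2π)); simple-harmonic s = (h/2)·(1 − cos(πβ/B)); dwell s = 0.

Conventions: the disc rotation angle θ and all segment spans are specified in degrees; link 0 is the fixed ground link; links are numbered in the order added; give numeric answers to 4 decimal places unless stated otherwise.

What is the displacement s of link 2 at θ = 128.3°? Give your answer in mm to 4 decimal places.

segment 1 (0° to 85.9°, uniform, h = 18) is passed completely: s = 0.0000 + (18) = 18.0000
θ = 128.3° falls in segment 2 (85.9° to 138.9°, uniform, h = 13): β = 128.3 − 85.9 = 42.4°, B = 53°; Δs = 13·42.4/53 = 10.4000; s = 18.0000 + 10.4000 = 28.4000

28.4000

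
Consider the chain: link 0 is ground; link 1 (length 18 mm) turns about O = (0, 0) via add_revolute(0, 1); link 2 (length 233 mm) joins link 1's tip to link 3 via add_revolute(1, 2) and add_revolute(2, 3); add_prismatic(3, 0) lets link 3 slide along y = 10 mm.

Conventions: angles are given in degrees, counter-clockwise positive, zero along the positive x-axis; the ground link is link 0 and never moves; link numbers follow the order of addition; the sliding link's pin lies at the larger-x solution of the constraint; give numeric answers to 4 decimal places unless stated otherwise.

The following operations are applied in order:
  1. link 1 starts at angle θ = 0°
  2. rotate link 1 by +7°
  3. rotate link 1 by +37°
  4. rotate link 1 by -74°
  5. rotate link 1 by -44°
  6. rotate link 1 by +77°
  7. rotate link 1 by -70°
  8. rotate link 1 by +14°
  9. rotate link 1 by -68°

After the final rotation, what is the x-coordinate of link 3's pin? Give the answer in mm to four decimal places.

geometry: r = 18 mm, L = 233 mm, e = 10 mm; θ starts at 0°
rotate link 1 by +7°: θ ← 0° +7° = 7°
rotate link 1 by +37°: θ ← 7° +37° = 44°
rotate link 1 by -74°: θ ← 44° -74° = -30°
rotate link 1 by -44°: θ ← -30° -44° = -74°
rotate link 1 by +77°: θ ← -74° +77° = 3°
rotate link 1 by -70°: θ ← 3° -70° = -67°
rotate link 1 by +14°: θ ← -67° +14° = -53°
rotate link 1 by -68°: θ ← -53° -68° = -121°
crank pin P = (r cos θ, r sin θ) = (-9.270685, -15.429011)
h = r sin θ − e = -15.429011 − 10 = -25.429011
x = r cos θ + √(L² − h²) = -9.270685 + 231.608215 = 222.337530

222.3375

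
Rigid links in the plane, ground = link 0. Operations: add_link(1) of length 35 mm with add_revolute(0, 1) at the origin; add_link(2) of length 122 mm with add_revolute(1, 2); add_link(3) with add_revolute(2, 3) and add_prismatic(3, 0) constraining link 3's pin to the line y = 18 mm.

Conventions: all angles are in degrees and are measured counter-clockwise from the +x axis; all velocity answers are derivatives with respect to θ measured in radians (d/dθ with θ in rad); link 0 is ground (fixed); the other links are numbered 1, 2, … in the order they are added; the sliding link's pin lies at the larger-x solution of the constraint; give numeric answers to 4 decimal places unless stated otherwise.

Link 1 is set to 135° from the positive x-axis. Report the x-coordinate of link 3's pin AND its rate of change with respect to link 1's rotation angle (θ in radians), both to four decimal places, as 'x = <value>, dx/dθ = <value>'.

geometry: r = 35 mm, L = 122 mm, e = 18 mm
crank pin P = (r cos θ, r sin θ) = (-24.748737, 24.748737)
h = r sin θ − e = 24.748737 − 18 = 6.748737
x = r cos θ + √(L² − h²) = -24.748737 + 121.813195 = 97.064458
dx/dθ = −r sin θ − h·r cos θ/√(L² − h²) (θ in radians; h = 6.748737) = -23.377599

x = 97.0645, dx/dθ = -23.3776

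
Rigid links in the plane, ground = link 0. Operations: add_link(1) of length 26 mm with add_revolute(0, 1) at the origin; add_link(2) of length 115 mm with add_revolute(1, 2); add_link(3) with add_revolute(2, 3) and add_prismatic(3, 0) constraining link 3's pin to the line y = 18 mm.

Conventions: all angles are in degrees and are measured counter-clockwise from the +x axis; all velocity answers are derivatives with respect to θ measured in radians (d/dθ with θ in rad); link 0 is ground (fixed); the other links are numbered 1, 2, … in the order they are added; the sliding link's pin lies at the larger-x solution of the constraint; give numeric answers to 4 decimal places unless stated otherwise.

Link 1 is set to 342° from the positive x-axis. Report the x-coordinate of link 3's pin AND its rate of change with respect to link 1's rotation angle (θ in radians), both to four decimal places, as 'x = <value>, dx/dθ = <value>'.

geometry: r = 26 mm, L = 115 mm, e = 18 mm
crank pin P = (r cos θ, r sin θ) = (24.727469, -8.034442)
h = r sin θ − e = -8.034442 − 18 = -26.034442
x = r cos θ + √(L² − h²) = 24.727469 + 112.014320 = 136.741789
dx/dθ = −r sin θ − h·r cos θ/√(L² − h²) (θ in radians; h = -26.034442) = 13.781617

x = 136.7418, dx/dθ = 13.7816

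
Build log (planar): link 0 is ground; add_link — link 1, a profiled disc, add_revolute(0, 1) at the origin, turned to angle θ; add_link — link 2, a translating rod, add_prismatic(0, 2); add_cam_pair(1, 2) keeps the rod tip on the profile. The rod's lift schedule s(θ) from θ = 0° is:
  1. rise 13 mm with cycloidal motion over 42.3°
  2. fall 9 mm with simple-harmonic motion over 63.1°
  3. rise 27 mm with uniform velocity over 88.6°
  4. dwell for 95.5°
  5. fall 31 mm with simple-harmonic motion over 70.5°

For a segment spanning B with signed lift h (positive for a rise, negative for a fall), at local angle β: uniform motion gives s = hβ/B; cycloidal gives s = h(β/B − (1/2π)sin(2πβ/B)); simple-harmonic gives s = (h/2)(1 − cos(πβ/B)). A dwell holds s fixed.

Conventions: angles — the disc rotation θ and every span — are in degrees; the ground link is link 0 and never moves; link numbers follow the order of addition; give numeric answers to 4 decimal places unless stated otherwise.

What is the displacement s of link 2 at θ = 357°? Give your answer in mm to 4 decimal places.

seg 1 [0°–42.3°] cycloidal, h=13: full span → s += 13 → s = 13.0000
seg 2 [42.3°–105.4°] simple-harmonic, h=-9: full span → s += -9 → s = 4.0000
seg 3 [105.4°–194°] uniform, h=27: full span → s += 27 → s = 31.0000
seg 4 [194°–289.5°] dwell: s stays 31.0000
seg 5 [289.5°–360°] simple-harmonic, h=-31: θ=357° here. β=67.5, B=70.5. -31/2·(1 − cos(π·0.9574)) = -30.8617 → s = 0.1383

0.1383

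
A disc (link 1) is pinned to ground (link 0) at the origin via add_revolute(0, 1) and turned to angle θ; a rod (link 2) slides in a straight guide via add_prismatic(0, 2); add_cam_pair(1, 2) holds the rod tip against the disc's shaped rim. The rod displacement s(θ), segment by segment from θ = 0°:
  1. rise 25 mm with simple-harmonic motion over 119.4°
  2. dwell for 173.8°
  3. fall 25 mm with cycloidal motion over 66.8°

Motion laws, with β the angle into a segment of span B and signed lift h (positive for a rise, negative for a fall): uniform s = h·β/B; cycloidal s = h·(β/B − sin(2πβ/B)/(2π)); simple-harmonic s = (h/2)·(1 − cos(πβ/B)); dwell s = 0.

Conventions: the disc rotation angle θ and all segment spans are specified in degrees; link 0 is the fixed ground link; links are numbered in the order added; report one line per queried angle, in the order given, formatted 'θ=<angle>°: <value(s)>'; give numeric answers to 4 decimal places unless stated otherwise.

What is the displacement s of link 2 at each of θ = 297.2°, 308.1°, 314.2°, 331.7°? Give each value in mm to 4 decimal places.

segment 1 (0° to 119.4°, simple-harmonic, h = 25) is passed completely: s = 0.0000 + (25) = 25.0000
segment 2 (119.4° to 293.2°, dwell): s unchanged at 25.0000
θ = 297.2° falls in segment 3 (293.2° to 360°, cycloidal, h = -25): β = 297.2 − 293.2 = 4°, B = 66.8°; Δs = -25·(0.0599 − sin(2π·0.0599)/(2π)) = -0.0351; s = 25.0000 − 0.0351 = 24.9649
θ = 308.1° falls in segment 3 (293.2° to 360°, cycloidal, h = -25): β = 308.1 − 293.2 = 14.9°, B = 66.8°; Δs = -25·(0.2231 − sin(2π·0.2231)/(2π)) = -1.6544; s = 25.0000 − 1.6544 = 23.3456
θ = 314.2° falls in segment 3 (293.2° to 360°, cycloidal, h = -25): β = 314.2 − 293.2 = 21°, B = 66.8°; Δs = -25·(0.3144 − sin(2π·0.3144)/(2π)) = -4.2014; s = 25.0000 − 4.2014 = 20.7986
θ = 331.7° falls in segment 3 (293.2° to 360°, cycloidal, h = -25): β = 331.7 − 293.2 = 38.5°, B = 66.8°; Δs = -25·(0.5763 − sin(2π·0.5763)/(2π)) = -16.2450; s = 25.0000 − 16.2450 = 8.7550

θ=297.2°: 24.9649
θ=308.1°: 23.3456
θ=314.2°: 20.7986
θ=331.7°: 8.7550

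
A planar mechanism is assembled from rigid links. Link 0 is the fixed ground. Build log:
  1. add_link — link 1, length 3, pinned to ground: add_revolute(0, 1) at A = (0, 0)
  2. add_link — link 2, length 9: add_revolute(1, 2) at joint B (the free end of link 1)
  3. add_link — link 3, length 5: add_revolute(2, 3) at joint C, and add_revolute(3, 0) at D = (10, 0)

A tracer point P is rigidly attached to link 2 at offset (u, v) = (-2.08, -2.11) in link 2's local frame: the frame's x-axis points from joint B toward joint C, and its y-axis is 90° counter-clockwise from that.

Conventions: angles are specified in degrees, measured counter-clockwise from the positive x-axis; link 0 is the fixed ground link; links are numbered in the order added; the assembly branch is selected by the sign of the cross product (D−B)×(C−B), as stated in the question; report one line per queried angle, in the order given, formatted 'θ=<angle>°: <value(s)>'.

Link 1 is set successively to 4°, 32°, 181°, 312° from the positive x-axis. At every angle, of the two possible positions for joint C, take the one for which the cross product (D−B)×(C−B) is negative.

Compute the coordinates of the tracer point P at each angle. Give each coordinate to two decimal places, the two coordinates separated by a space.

A=(0,0), D=(10.00,0)
θ=4°: B = A + 3.00·(cos4°, sin4°) = (2.9927, 0.2093)
θ=4°: |BD| = 7.0104
θ=4°: circle(B,9.00) ∩ circle(D,5.00): a=7.4993, h=4.9760
θ=4°:   candidates: C₊=(10.6372,4.9592) cross=34.884; C₋=(10.3401,-4.9884) cross=-34.884
θ=4°:   branch - wants cross < 0 → take C=(10.3401,-4.9884) (cross=-34.884)
θ=4°: ex = (C−B)/|BC| = (0.8164,-0.5775); ey = (0.5775,0.8164)
θ=4°: P = B + -2.08·ex + -2.11·ey = (0.0761,-0.3120)
θ=32°: B = A + 3.00·(cos32°, sin32°) = (2.5441, 1.5898)
θ=32°: |BD| = 7.6235
θ=32°: circle(B,9.00) ∩ circle(D,5.00): a=7.4846, h=4.9981
θ=32°:   candidates: C₊=(10.9065,4.9171) cross=38.103; C₋=(8.8219,-4.8592) cross=-38.103
θ=32°:   branch - wants cross < 0 → take C=(8.8219,-4.8592) (cross=-38.103)
θ=32°: ex = (C−B)/|BC| = (0.6975,-0.7166); ey = (0.7166,0.6975)
θ=32°: P = B + -2.08·ex + -2.11·ey = (-0.4187,1.6084)
θ=181°: B = A + 3.00·(cos181°, sin181°) = (-2.9995, -0.0524)
θ=181°: |BD| = 12.9996
θ=181°: circle(B,9.00) ∩ circle(D,5.00): a=8.6537, h=2.4724
θ=181°:   candidates: C₊=(5.6442,2.4549) cross=32.141; C₋=(5.6641,-2.4899) cross=-32.141
θ=181°:   branch - wants cross < 0 → take C=(5.6641,-2.4899) (cross=-32.141)
θ=181°: ex = (C−B)/|BC| = (0.9626,-0.2708); ey = (0.2708,0.9626)
θ=181°: P = B + -2.08·ex + -2.11·ey = (-5.5733,-1.5201)
θ=312°: B = A + 3.00·(cos312°, sin312°) = (2.0074, -2.2294)
θ=312°: |BD| = 8.2977
θ=312°: circle(B,9.00) ∩ circle(D,5.00): a=7.5233, h=4.9397
θ=312°:   candidates: C₊=(7.9268,4.5499) cross=40.988; C₋=(10.5812,-4.9661) cross=-40.988
θ=312°:   branch - wants cross < 0 → take C=(10.5812,-4.9661) (cross=-40.988)
θ=312°: ex = (C−B)/|BC| = (0.9526,-0.3041); ey = (0.3041,0.9526)
θ=312°: P = B + -2.08·ex + -2.11·ey = (-0.6157,-3.6070)

θ=4°: 0.08 -0.31
θ=32°: -0.42 1.61
θ=181°: -5.57 -1.52
θ=312°: -0.62 -3.61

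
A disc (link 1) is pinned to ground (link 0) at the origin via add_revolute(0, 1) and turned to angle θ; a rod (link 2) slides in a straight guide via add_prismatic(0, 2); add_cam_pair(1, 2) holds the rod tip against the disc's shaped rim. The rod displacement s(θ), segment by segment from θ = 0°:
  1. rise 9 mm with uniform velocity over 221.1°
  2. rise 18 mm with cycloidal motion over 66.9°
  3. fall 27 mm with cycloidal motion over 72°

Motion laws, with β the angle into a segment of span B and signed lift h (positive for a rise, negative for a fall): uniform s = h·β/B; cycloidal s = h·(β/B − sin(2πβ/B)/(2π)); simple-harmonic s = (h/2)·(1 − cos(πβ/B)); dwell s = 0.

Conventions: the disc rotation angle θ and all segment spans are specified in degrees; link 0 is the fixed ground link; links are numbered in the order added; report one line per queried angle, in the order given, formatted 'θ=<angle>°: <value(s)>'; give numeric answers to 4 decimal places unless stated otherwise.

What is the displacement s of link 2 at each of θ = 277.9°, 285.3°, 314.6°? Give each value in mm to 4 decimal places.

segment 1 (0° to 221.1°, uniform, h = 9) is passed completely: s = 0.0000 + (9) = 9.0000
θ = 277.9° falls in segment 2 (221.1° to 288°, cycloidal, h = 18): β = 277.9 − 221.1 = 56.8°, B = 66.9°; Δs = 18·(0.8490 − sin(2π·0.8490)/(2π)) = 17.6104; s = 9.0000 + 17.6104 = 26.6104
θ = 285.3° falls in segment 2 (221.1° to 288°, cycloidal, h = 18): β = 285.3 − 221.1 = 64.2°, B = 66.9°; Δs = 18·(0.9596 − sin(2π·0.9596)/(2π)) = 17.9922; s = 9.0000 + 17.9922 = 26.9922
segment 2 (221.1° to 288°, cycloidal, h = 18) is passed completely: s = 9.0000 + (18) = 27.0000
θ = 314.6° falls in segment 3 (288° to 360°, cycloidal, h = -27): β = 314.6 − 288 = 26.6°, B = 72°; Δs = -27·(0.3694 − sin(2π·0.3694)/(2π)) = -6.8322; s = 27.0000 − 6.8322 = 20.1678

θ=277.9°: 26.6104
θ=285.3°: 26.9922
θ=314.6°: 20.1678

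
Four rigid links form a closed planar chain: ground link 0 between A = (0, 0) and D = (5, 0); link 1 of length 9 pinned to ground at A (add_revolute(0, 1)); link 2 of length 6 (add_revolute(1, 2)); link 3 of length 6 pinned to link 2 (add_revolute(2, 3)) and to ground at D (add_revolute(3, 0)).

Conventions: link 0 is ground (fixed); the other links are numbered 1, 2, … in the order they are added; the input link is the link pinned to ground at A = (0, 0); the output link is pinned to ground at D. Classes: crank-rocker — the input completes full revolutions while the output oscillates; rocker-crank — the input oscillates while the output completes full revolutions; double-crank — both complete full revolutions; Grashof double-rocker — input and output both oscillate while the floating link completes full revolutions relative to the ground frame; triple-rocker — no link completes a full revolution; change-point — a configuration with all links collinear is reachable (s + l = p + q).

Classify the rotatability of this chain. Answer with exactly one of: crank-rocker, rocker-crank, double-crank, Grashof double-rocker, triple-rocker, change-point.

lengths: ground=5, input=9, coupler=6, output=6
sorted: s=5 (shortest), l=9 (longest), p+q=12
s + l = 14 vs p + q = 12
s + l > p + q → non-Grashof → no link fully rotates → triple-rocker

triple-rocker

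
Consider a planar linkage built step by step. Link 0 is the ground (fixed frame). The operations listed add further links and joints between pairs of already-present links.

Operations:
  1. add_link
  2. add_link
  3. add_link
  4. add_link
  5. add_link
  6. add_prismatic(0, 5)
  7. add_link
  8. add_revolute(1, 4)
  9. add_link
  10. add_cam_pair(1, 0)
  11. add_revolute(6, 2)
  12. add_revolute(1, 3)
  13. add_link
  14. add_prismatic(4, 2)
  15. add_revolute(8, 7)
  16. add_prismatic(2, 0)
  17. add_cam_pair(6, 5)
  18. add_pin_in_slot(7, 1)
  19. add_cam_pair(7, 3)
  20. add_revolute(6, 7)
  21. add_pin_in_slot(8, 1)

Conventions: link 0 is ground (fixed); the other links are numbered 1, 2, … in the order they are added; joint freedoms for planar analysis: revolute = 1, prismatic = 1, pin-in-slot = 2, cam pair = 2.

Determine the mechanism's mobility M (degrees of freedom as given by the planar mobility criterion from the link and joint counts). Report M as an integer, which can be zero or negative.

link 0 = ground. State L|J1|J2 = 1|0|0
+link1  2|0|0
+link2  3|0|0
+link3  4|0|0
+link4  5|0|0
+link5  6|0|0
P(0,5) f=1→J1  6|1|0
+link6  7|1|0
R(1,4) f=1→J1  7|2|0
+link7  8|2|0
C(1,0) f=2→J2  8|2|1
R(6,2) f=1→J1  8|3|1
R(1,3) f=1→J1  8|4|1
+link8  9|4|1
P(4,2) f=1→J1  9|5|1
R(8,7) f=1→J1  9|6|1
P(2,0) f=1→J1  9|7|1
C(6,5) f=2→J2  9|7|2
PS(7,1) f=2→J2  9|7|3
C(7,3) f=2→J2  9|7|4
R(6,7) f=1→J1  9|8|4
PS(8,1) f=2→J2  9|8|5
M = 3(9−1)−2·8−5 = 24−16−5 = 3

M = 3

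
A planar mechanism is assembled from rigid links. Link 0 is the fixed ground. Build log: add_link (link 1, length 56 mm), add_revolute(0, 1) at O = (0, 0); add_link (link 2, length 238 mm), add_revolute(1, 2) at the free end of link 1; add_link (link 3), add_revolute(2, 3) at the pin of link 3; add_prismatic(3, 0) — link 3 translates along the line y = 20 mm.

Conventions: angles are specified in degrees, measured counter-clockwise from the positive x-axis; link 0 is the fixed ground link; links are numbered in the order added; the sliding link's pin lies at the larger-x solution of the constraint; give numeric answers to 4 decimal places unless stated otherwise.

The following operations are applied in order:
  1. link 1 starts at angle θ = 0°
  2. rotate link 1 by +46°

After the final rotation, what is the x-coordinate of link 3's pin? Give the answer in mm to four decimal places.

geometry: r = 56 mm, L = 238 mm, e = 20 mm; θ starts at 0°
rotate link 1 by +46°: θ ← 0° +46° = 46°
crank pin P = (r cos θ, r sin θ) = (38.900869, 40.283029)
h = r sin θ − e = 40.283029 − 20 = 20.283029
x = r cos θ + √(L² − h²) = 38.900869 + 237.134137 = 276.035005

276.0350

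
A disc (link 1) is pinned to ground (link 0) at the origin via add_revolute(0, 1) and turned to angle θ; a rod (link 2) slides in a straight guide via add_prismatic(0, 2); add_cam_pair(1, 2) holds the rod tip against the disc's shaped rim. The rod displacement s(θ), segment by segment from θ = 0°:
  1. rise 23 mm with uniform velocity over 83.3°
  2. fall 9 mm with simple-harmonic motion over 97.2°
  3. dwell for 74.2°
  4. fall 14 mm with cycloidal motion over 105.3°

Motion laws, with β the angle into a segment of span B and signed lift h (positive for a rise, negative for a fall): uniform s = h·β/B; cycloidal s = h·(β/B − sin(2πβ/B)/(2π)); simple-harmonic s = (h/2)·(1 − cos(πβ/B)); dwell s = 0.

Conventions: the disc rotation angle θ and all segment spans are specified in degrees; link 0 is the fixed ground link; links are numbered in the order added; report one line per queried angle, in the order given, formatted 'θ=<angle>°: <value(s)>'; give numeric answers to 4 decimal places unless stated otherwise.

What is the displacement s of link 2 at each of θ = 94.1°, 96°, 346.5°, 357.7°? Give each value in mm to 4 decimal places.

segment 1 (0° to 83.3°, uniform, h = 23) is passed completely: s = 0.0000 + (23) = 23.0000
θ = 94.1° falls in segment 2 (83.3° to 180.5°, simple-harmonic, h = -9): β = 94.1 − 83.3 = 10.8°, B = 97.2°; Δs = -9/2·(1 − cos(π·0.1111)) = -0.2714; s = 23.0000 − 0.2714 = 22.7286
θ = 96° falls in segment 2 (83.3° to 180.5°, simple-harmonic, h = -9): β = 96 − 83.3 = 12.7°, B = 97.2°; Δs = -9/2·(1 − cos(π·0.1307)) = -0.3738; s = 23.0000 − 0.3738 = 22.6262
segment 2 (83.3° to 180.5°, simple-harmonic, h = -9) is passed completely: s = 23.0000 + (-9) = 14.0000
segment 3 (180.5° to 254.7°, dwell): s unchanged at 14.0000
θ = 346.5° falls in segment 4 (254.7° to 360°, cycloidal, h = -14): β = 346.5 − 254.7 = 91.8°, B = 105.3°; Δs = -14·(0.8718 − sin(2π·0.8718)/(2π)) = -13.8121; s = 14.0000 − 13.8121 = 0.1879
θ = 357.7° falls in segment 4 (254.7° to 360°, cycloidal, h = -14): β = 357.7 − 254.7 = 103°, B = 105.3°; Δs = -14·(0.9782 − sin(2π·0.9782)/(2π)) = -13.9990; s = 14.0000 − 13.9990 = 0.0010

θ=94.1°: 22.7286
θ=96°: 22.6262
θ=346.5°: 0.1879
θ=357.7°: 0.0010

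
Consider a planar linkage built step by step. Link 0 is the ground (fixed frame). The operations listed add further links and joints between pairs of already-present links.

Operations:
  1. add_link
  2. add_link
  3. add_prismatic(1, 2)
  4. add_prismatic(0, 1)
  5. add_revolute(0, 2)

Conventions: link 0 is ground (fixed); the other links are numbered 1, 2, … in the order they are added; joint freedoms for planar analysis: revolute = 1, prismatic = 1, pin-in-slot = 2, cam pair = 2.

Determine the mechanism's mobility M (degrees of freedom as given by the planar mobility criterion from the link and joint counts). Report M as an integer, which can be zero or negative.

L=1 J1=0 J2=0
add link → L=2 J1=0 J2=0
add link → L=3 J1=0 J2=0
P@1,2 dof=1 J1 → L=3 J1=1 J2=0
P@0,1 dof=1 J1 → L=3 J1=2 J2=0
R@0,2 dof=1 J1 → L=3 J1=3 J2=0
M=3(L−1)−2J1−J2=3·2−2·3−0=0

M = 0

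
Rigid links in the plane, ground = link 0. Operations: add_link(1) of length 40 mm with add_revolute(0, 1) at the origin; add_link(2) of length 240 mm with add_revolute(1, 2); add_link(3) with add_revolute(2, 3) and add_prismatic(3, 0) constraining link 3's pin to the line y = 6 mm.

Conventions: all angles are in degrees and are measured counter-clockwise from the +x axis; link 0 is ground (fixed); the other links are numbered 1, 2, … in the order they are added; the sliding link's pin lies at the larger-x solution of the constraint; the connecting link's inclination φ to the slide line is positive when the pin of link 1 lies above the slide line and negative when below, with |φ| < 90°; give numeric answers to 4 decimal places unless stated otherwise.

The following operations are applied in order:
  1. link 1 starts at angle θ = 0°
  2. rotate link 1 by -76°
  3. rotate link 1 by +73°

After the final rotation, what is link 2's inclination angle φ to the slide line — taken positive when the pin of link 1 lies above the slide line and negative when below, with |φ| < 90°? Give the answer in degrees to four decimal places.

geometry: r = 40 mm, L = 240 mm, e = 6 mm; θ starts at 0°
rotate link 1 by -76°: θ ← 0° -76° = -76°
rotate link 1 by +73°: θ ← -76° +73° = -3°
h = r sin θ − e = -2.093438 − 6 = -8.093438
sin φ = h / L = -8.093438 / 240 = -0.03372266
φ = arcsin(-0.03372266) = -1.932532°

-1.9325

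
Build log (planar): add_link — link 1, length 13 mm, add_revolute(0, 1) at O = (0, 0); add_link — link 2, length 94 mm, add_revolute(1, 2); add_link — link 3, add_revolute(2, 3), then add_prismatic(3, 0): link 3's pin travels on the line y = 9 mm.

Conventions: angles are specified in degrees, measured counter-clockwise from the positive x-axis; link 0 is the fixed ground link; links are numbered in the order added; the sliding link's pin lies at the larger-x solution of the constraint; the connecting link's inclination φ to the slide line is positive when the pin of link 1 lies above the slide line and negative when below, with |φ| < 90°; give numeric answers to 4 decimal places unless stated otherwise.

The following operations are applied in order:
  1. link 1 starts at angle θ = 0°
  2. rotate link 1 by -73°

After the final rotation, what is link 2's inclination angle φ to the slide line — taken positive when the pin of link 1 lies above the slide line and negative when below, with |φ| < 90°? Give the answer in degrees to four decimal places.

geometry: r = 13 mm, L = 94 mm, e = 9 mm; θ starts at 0°
rotate link 1 by -73°: θ ← 0° -73° = -73°
h = r sin θ − e = -12.431962 − 9 = -21.431962
sin φ = h / L = -21.431962 / 94 = -0.22799959
φ = arcsin(-0.22799959) = -13.179328°

-13.1793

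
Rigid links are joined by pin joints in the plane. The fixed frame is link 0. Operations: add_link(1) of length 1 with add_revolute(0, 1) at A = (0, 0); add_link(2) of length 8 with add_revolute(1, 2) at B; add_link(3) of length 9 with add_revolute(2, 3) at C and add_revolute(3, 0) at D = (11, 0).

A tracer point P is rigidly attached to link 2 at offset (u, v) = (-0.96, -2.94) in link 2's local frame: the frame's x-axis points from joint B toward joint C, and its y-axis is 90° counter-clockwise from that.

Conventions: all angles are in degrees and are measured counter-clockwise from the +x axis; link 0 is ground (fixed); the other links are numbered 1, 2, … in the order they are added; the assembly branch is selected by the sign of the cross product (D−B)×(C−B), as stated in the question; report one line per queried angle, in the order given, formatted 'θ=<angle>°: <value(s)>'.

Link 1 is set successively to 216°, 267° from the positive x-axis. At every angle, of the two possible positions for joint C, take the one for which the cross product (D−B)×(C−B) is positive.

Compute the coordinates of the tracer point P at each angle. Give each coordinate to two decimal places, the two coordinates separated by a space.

A=(0,0), D=(11.00,0)
θ=216°: B = A + 1.00·(cos216°, sin216°) = (-0.8090, -0.5878)
θ=216°: |BD| = 11.8236
θ=216°: circle(B,8.00) ∩ circle(D,9.00): a=5.1929, h=6.0855
θ=216°:   candidates: C₊=(4.0750,5.7484) cross=71.953; C₋=(4.6800,-6.4076) cross=-71.953
θ=216°:   branch + wants cross > 0 → take C=(4.0750,5.7484) (cross=71.953)
θ=216°: ex = (C−B)/|BC| = (0.6105,0.7920); ey = (-0.7920,0.6105)
θ=216°: P = B + -0.96·ex + -2.94·ey = (0.9334,-3.1430)
θ=267°: B = A + 1.00·(cos267°, sin267°) = (-0.0523, -0.9986)
θ=267°: |BD| = 11.0974
θ=267°: circle(B,8.00) ∩ circle(D,9.00): a=4.7827, h=6.4129
θ=267°:   candidates: C₊=(4.1339,5.8187) cross=71.166; C₋=(5.2881,-6.9551) cross=-71.166
θ=267°:   branch + wants cross > 0 → take C=(4.1339,5.8187) (cross=71.166)
θ=267°: ex = (C−B)/|BC| = (0.5233,0.8522); ey = (-0.8522,0.5233)
θ=267°: P = B + -0.96·ex + -2.94·ey = (1.9507,-3.3551)

θ=216°: 0.93 -3.14
θ=267°: 1.95 -3.36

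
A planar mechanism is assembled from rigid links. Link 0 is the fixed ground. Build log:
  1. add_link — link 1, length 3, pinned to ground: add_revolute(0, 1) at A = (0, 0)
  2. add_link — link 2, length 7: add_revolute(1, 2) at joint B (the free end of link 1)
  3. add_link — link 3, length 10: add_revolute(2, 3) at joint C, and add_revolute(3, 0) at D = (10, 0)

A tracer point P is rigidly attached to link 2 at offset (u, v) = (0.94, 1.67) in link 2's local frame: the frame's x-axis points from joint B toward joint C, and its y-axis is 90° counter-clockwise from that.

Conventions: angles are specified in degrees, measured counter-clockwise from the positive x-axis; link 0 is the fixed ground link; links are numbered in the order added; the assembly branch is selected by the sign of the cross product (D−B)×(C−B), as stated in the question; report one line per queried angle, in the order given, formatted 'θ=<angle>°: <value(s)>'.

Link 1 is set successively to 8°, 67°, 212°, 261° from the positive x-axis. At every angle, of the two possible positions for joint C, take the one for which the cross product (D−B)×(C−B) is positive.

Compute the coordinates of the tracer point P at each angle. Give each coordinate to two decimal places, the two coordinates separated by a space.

A=(0,0), D=(10.00,0)
θ=8°: B = A + 3.00·(cos8°, sin8°) = (2.9708, 0.4175)
θ=8°: |BD| = 7.0416
θ=8°: circle(B,7.00) ∩ circle(D,10.00): a=-0.1006, h=6.9993
θ=8°:   candidates: C₊=(3.2854,7.4104) cross=49.286; C₋=(2.4554,-6.5635) cross=-49.286
θ=8°:   branch + wants cross > 0 → take C=(3.2854,7.4104) (cross=49.286)
θ=8°: ex = (C−B)/|BC| = (0.0449,0.9990); ey = (-0.9990,0.0449)
θ=8°: P = B + 0.94·ex + 1.67·ey = (1.3447,1.4316)
θ=67°: B = A + 3.00·(cos67°, sin67°) = (1.1722, 2.7615)
θ=67°: |BD| = 9.2497
θ=67°: circle(B,7.00) ∩ circle(D,10.00): a=1.8680, h=6.7462
θ=67°:   candidates: C₊=(4.9691,8.6423) cross=62.400; C₋=(0.9409,-4.2347) cross=-62.400
θ=67°:   branch + wants cross > 0 → take C=(4.9691,8.6423) (cross=62.400)
θ=67°: ex = (C−B)/|BC| = (0.5424,0.8401); ey = (-0.8401,0.5424)
θ=67°: P = B + 0.94·ex + 1.67·ey = (0.2791,4.4570)
θ=212°: B = A + 3.00·(cos212°, sin212°) = (-2.5441, -1.5898)
θ=212°: |BD| = 12.6445
θ=212°: circle(B,7.00) ∩ circle(D,10.00): a=4.3056, h=5.5193
θ=212°:   candidates: C₊=(1.0333,4.4270) cross=69.788; C₋=(2.4212,-6.5239) cross=-69.788
θ=212°:   branch + wants cross > 0 → take C=(1.0333,4.4270) (cross=69.788)
θ=212°: ex = (C−B)/|BC| = (0.5111,0.8595); ey = (-0.8595,0.5111)
θ=212°: P = B + 0.94·ex + 1.67·ey = (-3.4992,0.0717)
θ=261°: B = A + 3.00·(cos261°, sin261°) = (-0.4693, -2.9631)
θ=261°: |BD| = 10.8805
θ=261°: circle(B,7.00) ∩ circle(D,10.00): a=3.0966, h=6.2778
θ=261°:   candidates: C₊=(0.8007,3.9208) cross=68.306; C₋=(4.2199,-8.1603) cross=-68.306
θ=261°:   branch + wants cross > 0 → take C=(0.8007,3.9208) (cross=68.306)
θ=261°: ex = (C−B)/|BC| = (0.1814,0.9834); ey = (-0.9834,0.1814)
θ=261°: P = B + 0.94·ex + 1.67·ey = (-1.9410,-1.7357)

θ=8°: 1.34 1.43
θ=67°: 0.28 4.46
θ=212°: -3.50 0.07
θ=261°: -1.94 -1.74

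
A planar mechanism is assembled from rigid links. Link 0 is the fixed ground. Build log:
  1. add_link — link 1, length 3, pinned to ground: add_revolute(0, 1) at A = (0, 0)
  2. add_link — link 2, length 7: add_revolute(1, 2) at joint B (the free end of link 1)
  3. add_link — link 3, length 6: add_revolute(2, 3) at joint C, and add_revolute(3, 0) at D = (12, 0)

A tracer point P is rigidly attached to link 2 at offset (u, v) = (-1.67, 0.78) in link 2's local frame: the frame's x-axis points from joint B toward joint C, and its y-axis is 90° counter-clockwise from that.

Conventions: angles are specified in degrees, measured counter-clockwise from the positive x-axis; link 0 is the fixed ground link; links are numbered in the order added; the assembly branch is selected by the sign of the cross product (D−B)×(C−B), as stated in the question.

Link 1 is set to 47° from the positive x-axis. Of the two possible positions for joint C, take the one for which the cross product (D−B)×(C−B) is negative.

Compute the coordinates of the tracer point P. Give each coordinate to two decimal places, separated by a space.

A=(0,0), D=(12.00,0)
B = A + 3.00·(cos47°, sin47°) = (2.0460, 2.1941)
|BD| = 10.1929
circle(B,7.00) ∩ circle(D,6.00): a=5.7342, h=4.0149
  candidates: C₊=(8.5100,4.8805) cross=40.924; C₋=(6.7815,-2.9610) cross=-40.924
  branch - wants cross < 0 → take C=(6.7815,-2.9610) (cross=-40.924)
ex = (C−B)/|BC| = (0.6765,-0.7364); ey = (0.7364,0.6765)
P = B + -1.67·ex + 0.78·ey = (1.4907,3.9516)

1.49 3.95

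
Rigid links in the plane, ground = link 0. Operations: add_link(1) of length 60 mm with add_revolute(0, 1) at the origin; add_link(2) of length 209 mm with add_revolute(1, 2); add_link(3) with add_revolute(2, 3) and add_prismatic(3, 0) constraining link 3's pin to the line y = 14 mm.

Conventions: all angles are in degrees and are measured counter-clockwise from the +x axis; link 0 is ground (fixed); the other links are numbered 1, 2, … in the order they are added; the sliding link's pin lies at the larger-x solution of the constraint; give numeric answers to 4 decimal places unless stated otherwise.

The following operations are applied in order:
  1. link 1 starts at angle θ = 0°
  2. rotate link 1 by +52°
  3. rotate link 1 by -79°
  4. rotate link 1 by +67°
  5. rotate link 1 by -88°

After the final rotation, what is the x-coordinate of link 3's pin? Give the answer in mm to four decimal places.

geometry: r = 60 mm, L = 209 mm, e = 14 mm; θ starts at 0°
rotate link 1 by +52°: θ ← 0° +52° = 52°
rotate link 1 by -79°: θ ← 52° -79° = -27°
rotate link 1 by +67°: θ ← -27° +67° = 40°
rotate link 1 by -88°: θ ← 40° -88° = -48°
crank pin P = (r cos θ, r sin θ) = (40.147836, -44.588690)
h = r sin θ − e = -44.588690 − 14 = -58.588690
x = r cos θ + √(L² − h²) = 40.147836 + 200.619953 = 240.767789

240.7678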